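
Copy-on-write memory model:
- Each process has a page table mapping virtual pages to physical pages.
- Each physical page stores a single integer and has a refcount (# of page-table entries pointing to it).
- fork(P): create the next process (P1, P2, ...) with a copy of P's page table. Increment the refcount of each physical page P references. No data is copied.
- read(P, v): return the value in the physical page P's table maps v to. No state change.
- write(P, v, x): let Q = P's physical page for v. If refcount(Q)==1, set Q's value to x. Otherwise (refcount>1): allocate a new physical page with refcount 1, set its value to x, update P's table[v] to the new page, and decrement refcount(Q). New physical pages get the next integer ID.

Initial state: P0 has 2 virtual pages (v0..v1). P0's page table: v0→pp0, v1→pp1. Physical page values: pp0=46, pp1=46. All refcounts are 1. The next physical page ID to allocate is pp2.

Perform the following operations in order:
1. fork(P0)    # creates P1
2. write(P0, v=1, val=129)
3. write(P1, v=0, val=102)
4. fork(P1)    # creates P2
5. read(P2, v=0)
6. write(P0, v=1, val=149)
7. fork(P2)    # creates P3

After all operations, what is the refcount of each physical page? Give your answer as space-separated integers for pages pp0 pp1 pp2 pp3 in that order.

Op 1: fork(P0) -> P1. 2 ppages; refcounts: pp0:2 pp1:2
Op 2: write(P0, v1, 129). refcount(pp1)=2>1 -> COPY to pp2. 3 ppages; refcounts: pp0:2 pp1:1 pp2:1
Op 3: write(P1, v0, 102). refcount(pp0)=2>1 -> COPY to pp3. 4 ppages; refcounts: pp0:1 pp1:1 pp2:1 pp3:1
Op 4: fork(P1) -> P2. 4 ppages; refcounts: pp0:1 pp1:2 pp2:1 pp3:2
Op 5: read(P2, v0) -> 102. No state change.
Op 6: write(P0, v1, 149). refcount(pp2)=1 -> write in place. 4 ppages; refcounts: pp0:1 pp1:2 pp2:1 pp3:2
Op 7: fork(P2) -> P3. 4 ppages; refcounts: pp0:1 pp1:3 pp2:1 pp3:3

Answer: 1 3 1 3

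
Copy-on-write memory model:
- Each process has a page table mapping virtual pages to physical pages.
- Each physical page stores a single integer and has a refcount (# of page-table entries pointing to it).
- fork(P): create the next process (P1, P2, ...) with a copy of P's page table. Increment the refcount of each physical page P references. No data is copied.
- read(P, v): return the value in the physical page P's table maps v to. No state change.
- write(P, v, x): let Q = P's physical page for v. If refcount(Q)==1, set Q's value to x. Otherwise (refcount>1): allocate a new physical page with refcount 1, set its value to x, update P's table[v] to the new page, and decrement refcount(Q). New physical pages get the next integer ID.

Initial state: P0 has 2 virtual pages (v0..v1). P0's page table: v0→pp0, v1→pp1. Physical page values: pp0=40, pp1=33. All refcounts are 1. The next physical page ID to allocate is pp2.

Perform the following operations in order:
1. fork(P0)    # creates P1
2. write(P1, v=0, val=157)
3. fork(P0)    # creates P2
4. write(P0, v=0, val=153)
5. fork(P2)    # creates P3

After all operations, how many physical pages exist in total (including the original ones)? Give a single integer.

Op 1: fork(P0) -> P1. 2 ppages; refcounts: pp0:2 pp1:2
Op 2: write(P1, v0, 157). refcount(pp0)=2>1 -> COPY to pp2. 3 ppages; refcounts: pp0:1 pp1:2 pp2:1
Op 3: fork(P0) -> P2. 3 ppages; refcounts: pp0:2 pp1:3 pp2:1
Op 4: write(P0, v0, 153). refcount(pp0)=2>1 -> COPY to pp3. 4 ppages; refcounts: pp0:1 pp1:3 pp2:1 pp3:1
Op 5: fork(P2) -> P3. 4 ppages; refcounts: pp0:2 pp1:4 pp2:1 pp3:1

Answer: 4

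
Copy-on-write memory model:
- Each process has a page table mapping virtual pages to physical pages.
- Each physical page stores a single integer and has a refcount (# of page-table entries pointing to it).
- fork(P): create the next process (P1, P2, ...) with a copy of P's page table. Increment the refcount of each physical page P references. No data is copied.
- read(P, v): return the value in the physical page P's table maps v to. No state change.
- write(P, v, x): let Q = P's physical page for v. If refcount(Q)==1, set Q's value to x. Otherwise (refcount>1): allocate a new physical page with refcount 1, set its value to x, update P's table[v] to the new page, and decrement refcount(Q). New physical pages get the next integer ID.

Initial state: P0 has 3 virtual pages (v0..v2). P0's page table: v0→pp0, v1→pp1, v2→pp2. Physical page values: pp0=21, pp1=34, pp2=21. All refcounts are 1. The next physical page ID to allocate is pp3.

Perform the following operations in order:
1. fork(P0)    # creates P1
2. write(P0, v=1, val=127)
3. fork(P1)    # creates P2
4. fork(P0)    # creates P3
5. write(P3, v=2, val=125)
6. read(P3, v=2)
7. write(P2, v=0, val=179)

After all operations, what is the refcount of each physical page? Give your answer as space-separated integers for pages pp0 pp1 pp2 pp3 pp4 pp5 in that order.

Op 1: fork(P0) -> P1. 3 ppages; refcounts: pp0:2 pp1:2 pp2:2
Op 2: write(P0, v1, 127). refcount(pp1)=2>1 -> COPY to pp3. 4 ppages; refcounts: pp0:2 pp1:1 pp2:2 pp3:1
Op 3: fork(P1) -> P2. 4 ppages; refcounts: pp0:3 pp1:2 pp2:3 pp3:1
Op 4: fork(P0) -> P3. 4 ppages; refcounts: pp0:4 pp1:2 pp2:4 pp3:2
Op 5: write(P3, v2, 125). refcount(pp2)=4>1 -> COPY to pp4. 5 ppages; refcounts: pp0:4 pp1:2 pp2:3 pp3:2 pp4:1
Op 6: read(P3, v2) -> 125. No state change.
Op 7: write(P2, v0, 179). refcount(pp0)=4>1 -> COPY to pp5. 6 ppages; refcounts: pp0:3 pp1:2 pp2:3 pp3:2 pp4:1 pp5:1

Answer: 3 2 3 2 1 1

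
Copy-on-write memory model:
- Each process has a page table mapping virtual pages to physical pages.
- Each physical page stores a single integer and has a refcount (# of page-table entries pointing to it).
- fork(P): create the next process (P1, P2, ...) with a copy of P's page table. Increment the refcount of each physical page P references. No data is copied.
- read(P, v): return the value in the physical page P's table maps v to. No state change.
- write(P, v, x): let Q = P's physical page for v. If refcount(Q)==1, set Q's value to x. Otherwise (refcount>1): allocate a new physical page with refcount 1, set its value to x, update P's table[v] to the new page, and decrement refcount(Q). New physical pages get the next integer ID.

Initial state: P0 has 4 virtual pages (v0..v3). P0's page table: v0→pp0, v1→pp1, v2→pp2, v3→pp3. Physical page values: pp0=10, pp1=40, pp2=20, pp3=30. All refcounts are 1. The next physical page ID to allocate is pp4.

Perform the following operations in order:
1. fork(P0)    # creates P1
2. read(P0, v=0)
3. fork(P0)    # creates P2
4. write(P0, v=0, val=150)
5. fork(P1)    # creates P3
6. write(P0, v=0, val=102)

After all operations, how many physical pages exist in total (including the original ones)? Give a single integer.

Op 1: fork(P0) -> P1. 4 ppages; refcounts: pp0:2 pp1:2 pp2:2 pp3:2
Op 2: read(P0, v0) -> 10. No state change.
Op 3: fork(P0) -> P2. 4 ppages; refcounts: pp0:3 pp1:3 pp2:3 pp3:3
Op 4: write(P0, v0, 150). refcount(pp0)=3>1 -> COPY to pp4. 5 ppages; refcounts: pp0:2 pp1:3 pp2:3 pp3:3 pp4:1
Op 5: fork(P1) -> P3. 5 ppages; refcounts: pp0:3 pp1:4 pp2:4 pp3:4 pp4:1
Op 6: write(P0, v0, 102). refcount(pp4)=1 -> write in place. 5 ppages; refcounts: pp0:3 pp1:4 pp2:4 pp3:4 pp4:1

Answer: 5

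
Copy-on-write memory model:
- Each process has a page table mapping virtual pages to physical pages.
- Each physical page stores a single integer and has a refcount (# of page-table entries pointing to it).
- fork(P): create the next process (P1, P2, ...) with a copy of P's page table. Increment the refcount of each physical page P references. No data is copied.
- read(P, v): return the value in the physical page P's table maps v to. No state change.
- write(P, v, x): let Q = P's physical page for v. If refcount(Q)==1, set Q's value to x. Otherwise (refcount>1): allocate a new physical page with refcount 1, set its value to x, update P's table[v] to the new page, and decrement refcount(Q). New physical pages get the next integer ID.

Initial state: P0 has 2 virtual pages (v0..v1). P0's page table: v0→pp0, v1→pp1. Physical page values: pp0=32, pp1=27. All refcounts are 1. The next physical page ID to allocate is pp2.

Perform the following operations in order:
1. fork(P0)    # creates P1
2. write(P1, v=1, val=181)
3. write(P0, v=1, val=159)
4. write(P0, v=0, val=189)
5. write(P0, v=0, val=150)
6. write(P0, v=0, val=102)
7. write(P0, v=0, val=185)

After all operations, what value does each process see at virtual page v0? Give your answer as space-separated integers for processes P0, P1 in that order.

Op 1: fork(P0) -> P1. 2 ppages; refcounts: pp0:2 pp1:2
Op 2: write(P1, v1, 181). refcount(pp1)=2>1 -> COPY to pp2. 3 ppages; refcounts: pp0:2 pp1:1 pp2:1
Op 3: write(P0, v1, 159). refcount(pp1)=1 -> write in place. 3 ppages; refcounts: pp0:2 pp1:1 pp2:1
Op 4: write(P0, v0, 189). refcount(pp0)=2>1 -> COPY to pp3. 4 ppages; refcounts: pp0:1 pp1:1 pp2:1 pp3:1
Op 5: write(P0, v0, 150). refcount(pp3)=1 -> write in place. 4 ppages; refcounts: pp0:1 pp1:1 pp2:1 pp3:1
Op 6: write(P0, v0, 102). refcount(pp3)=1 -> write in place. 4 ppages; refcounts: pp0:1 pp1:1 pp2:1 pp3:1
Op 7: write(P0, v0, 185). refcount(pp3)=1 -> write in place. 4 ppages; refcounts: pp0:1 pp1:1 pp2:1 pp3:1
P0: v0 -> pp3 = 185
P1: v0 -> pp0 = 32

Answer: 185 32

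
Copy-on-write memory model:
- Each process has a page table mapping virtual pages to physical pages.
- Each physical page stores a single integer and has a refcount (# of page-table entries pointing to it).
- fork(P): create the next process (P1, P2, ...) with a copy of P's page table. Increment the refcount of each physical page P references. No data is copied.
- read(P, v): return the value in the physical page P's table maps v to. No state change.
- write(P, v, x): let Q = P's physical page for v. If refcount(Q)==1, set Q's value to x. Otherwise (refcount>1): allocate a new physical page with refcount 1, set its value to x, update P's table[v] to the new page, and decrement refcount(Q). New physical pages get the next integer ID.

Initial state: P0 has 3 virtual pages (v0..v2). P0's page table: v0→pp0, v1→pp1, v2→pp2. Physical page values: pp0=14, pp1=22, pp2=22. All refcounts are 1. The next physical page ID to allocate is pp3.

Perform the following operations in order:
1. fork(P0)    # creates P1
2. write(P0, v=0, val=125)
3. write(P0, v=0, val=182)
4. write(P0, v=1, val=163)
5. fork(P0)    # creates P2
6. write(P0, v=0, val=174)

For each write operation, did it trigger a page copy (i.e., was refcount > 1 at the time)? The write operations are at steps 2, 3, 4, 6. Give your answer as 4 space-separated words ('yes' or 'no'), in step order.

Op 1: fork(P0) -> P1. 3 ppages; refcounts: pp0:2 pp1:2 pp2:2
Op 2: write(P0, v0, 125). refcount(pp0)=2>1 -> COPY to pp3. 4 ppages; refcounts: pp0:1 pp1:2 pp2:2 pp3:1
Op 3: write(P0, v0, 182). refcount(pp3)=1 -> write in place. 4 ppages; refcounts: pp0:1 pp1:2 pp2:2 pp3:1
Op 4: write(P0, v1, 163). refcount(pp1)=2>1 -> COPY to pp4. 5 ppages; refcounts: pp0:1 pp1:1 pp2:2 pp3:1 pp4:1
Op 5: fork(P0) -> P2. 5 ppages; refcounts: pp0:1 pp1:1 pp2:3 pp3:2 pp4:2
Op 6: write(P0, v0, 174). refcount(pp3)=2>1 -> COPY to pp5. 6 ppages; refcounts: pp0:1 pp1:1 pp2:3 pp3:1 pp4:2 pp5:1

yes no yes yes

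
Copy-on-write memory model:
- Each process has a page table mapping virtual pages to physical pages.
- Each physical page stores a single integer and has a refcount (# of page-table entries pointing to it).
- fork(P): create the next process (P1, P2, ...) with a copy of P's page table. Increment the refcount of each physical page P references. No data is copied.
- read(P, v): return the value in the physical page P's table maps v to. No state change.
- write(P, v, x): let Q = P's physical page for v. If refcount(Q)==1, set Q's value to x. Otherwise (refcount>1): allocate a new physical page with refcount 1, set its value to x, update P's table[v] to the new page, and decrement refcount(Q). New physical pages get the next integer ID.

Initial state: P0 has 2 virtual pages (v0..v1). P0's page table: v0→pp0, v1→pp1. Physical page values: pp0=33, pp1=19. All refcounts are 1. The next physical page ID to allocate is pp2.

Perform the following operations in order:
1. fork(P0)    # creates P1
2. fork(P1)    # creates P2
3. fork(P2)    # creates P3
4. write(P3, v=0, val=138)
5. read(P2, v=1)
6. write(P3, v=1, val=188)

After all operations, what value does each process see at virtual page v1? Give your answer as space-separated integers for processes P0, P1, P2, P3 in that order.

Answer: 19 19 19 188

Derivation:
Op 1: fork(P0) -> P1. 2 ppages; refcounts: pp0:2 pp1:2
Op 2: fork(P1) -> P2. 2 ppages; refcounts: pp0:3 pp1:3
Op 3: fork(P2) -> P3. 2 ppages; refcounts: pp0:4 pp1:4
Op 4: write(P3, v0, 138). refcount(pp0)=4>1 -> COPY to pp2. 3 ppages; refcounts: pp0:3 pp1:4 pp2:1
Op 5: read(P2, v1) -> 19. No state change.
Op 6: write(P3, v1, 188). refcount(pp1)=4>1 -> COPY to pp3. 4 ppages; refcounts: pp0:3 pp1:3 pp2:1 pp3:1
P0: v1 -> pp1 = 19
P1: v1 -> pp1 = 19
P2: v1 -> pp1 = 19
P3: v1 -> pp3 = 188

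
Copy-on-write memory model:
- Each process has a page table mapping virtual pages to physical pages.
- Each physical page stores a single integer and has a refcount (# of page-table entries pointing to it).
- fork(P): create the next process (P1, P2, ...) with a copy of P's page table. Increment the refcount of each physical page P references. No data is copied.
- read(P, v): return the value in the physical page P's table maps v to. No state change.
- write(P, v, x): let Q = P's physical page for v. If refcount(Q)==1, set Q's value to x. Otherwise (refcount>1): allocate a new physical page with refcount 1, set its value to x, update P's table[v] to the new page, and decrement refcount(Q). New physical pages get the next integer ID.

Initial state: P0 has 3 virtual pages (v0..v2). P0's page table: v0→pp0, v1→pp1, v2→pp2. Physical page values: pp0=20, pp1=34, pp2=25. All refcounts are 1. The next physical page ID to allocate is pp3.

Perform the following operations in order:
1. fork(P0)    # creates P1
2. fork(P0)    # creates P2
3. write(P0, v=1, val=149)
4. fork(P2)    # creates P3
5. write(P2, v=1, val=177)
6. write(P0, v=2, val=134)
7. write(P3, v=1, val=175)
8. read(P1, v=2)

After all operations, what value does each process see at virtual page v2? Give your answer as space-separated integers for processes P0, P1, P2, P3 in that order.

Op 1: fork(P0) -> P1. 3 ppages; refcounts: pp0:2 pp1:2 pp2:2
Op 2: fork(P0) -> P2. 3 ppages; refcounts: pp0:3 pp1:3 pp2:3
Op 3: write(P0, v1, 149). refcount(pp1)=3>1 -> COPY to pp3. 4 ppages; refcounts: pp0:3 pp1:2 pp2:3 pp3:1
Op 4: fork(P2) -> P3. 4 ppages; refcounts: pp0:4 pp1:3 pp2:4 pp3:1
Op 5: write(P2, v1, 177). refcount(pp1)=3>1 -> COPY to pp4. 5 ppages; refcounts: pp0:4 pp1:2 pp2:4 pp3:1 pp4:1
Op 6: write(P0, v2, 134). refcount(pp2)=4>1 -> COPY to pp5. 6 ppages; refcounts: pp0:4 pp1:2 pp2:3 pp3:1 pp4:1 pp5:1
Op 7: write(P3, v1, 175). refcount(pp1)=2>1 -> COPY to pp6. 7 ppages; refcounts: pp0:4 pp1:1 pp2:3 pp3:1 pp4:1 pp5:1 pp6:1
Op 8: read(P1, v2) -> 25. No state change.
P0: v2 -> pp5 = 134
P1: v2 -> pp2 = 25
P2: v2 -> pp2 = 25
P3: v2 -> pp2 = 25

Answer: 134 25 25 25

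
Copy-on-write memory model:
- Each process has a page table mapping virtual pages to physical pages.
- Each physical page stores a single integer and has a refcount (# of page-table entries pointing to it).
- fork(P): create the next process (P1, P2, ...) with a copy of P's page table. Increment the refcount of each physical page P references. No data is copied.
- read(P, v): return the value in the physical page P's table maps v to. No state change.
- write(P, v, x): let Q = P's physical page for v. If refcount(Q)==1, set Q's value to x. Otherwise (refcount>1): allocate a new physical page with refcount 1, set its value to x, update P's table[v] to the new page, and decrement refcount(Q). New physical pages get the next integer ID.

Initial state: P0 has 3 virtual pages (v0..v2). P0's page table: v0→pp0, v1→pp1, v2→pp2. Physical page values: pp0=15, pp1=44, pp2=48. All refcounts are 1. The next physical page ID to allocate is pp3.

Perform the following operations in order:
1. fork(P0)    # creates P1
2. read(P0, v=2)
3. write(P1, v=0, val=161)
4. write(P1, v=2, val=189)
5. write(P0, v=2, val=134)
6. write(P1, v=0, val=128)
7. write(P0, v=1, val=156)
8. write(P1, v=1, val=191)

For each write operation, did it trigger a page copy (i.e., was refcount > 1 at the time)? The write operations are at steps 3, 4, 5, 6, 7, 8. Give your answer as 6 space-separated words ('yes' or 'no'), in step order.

Op 1: fork(P0) -> P1. 3 ppages; refcounts: pp0:2 pp1:2 pp2:2
Op 2: read(P0, v2) -> 48. No state change.
Op 3: write(P1, v0, 161). refcount(pp0)=2>1 -> COPY to pp3. 4 ppages; refcounts: pp0:1 pp1:2 pp2:2 pp3:1
Op 4: write(P1, v2, 189). refcount(pp2)=2>1 -> COPY to pp4. 5 ppages; refcounts: pp0:1 pp1:2 pp2:1 pp3:1 pp4:1
Op 5: write(P0, v2, 134). refcount(pp2)=1 -> write in place. 5 ppages; refcounts: pp0:1 pp1:2 pp2:1 pp3:1 pp4:1
Op 6: write(P1, v0, 128). refcount(pp3)=1 -> write in place. 5 ppages; refcounts: pp0:1 pp1:2 pp2:1 pp3:1 pp4:1
Op 7: write(P0, v1, 156). refcount(pp1)=2>1 -> COPY to pp5. 6 ppages; refcounts: pp0:1 pp1:1 pp2:1 pp3:1 pp4:1 pp5:1
Op 8: write(P1, v1, 191). refcount(pp1)=1 -> write in place. 6 ppages; refcounts: pp0:1 pp1:1 pp2:1 pp3:1 pp4:1 pp5:1

yes yes no no yes no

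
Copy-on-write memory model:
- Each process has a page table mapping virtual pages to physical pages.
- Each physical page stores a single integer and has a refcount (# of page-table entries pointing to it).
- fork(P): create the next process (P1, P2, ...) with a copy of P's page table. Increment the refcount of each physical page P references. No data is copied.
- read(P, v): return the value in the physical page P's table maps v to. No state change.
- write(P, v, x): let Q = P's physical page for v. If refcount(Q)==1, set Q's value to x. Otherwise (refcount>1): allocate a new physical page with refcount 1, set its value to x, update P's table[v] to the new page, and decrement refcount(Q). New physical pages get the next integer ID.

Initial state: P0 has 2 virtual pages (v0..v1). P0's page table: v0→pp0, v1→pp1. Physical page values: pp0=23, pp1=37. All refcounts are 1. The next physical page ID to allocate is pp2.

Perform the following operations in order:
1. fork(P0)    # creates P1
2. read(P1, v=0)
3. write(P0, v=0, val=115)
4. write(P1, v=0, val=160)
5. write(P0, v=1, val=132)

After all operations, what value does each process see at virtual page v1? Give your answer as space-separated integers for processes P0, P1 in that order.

Answer: 132 37

Derivation:
Op 1: fork(P0) -> P1. 2 ppages; refcounts: pp0:2 pp1:2
Op 2: read(P1, v0) -> 23. No state change.
Op 3: write(P0, v0, 115). refcount(pp0)=2>1 -> COPY to pp2. 3 ppages; refcounts: pp0:1 pp1:2 pp2:1
Op 4: write(P1, v0, 160). refcount(pp0)=1 -> write in place. 3 ppages; refcounts: pp0:1 pp1:2 pp2:1
Op 5: write(P0, v1, 132). refcount(pp1)=2>1 -> COPY to pp3. 4 ppages; refcounts: pp0:1 pp1:1 pp2:1 pp3:1
P0: v1 -> pp3 = 132
P1: v1 -> pp1 = 37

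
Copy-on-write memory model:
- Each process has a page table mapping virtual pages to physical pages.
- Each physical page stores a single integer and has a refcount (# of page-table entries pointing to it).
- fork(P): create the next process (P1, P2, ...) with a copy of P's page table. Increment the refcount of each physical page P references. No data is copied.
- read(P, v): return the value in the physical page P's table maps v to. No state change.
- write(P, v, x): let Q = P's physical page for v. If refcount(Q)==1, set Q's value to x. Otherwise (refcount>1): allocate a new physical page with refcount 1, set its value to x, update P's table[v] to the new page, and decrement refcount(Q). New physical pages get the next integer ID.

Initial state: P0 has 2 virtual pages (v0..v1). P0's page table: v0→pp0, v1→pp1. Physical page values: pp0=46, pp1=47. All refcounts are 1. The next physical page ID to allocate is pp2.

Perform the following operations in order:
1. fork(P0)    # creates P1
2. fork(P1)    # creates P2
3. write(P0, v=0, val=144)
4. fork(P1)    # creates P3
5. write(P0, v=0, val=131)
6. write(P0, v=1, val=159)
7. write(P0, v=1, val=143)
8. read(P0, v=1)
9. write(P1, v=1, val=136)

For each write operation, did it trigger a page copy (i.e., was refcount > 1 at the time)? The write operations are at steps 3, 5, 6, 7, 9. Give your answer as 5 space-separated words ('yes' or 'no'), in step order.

Op 1: fork(P0) -> P1. 2 ppages; refcounts: pp0:2 pp1:2
Op 2: fork(P1) -> P2. 2 ppages; refcounts: pp0:3 pp1:3
Op 3: write(P0, v0, 144). refcount(pp0)=3>1 -> COPY to pp2. 3 ppages; refcounts: pp0:2 pp1:3 pp2:1
Op 4: fork(P1) -> P3. 3 ppages; refcounts: pp0:3 pp1:4 pp2:1
Op 5: write(P0, v0, 131). refcount(pp2)=1 -> write in place. 3 ppages; refcounts: pp0:3 pp1:4 pp2:1
Op 6: write(P0, v1, 159). refcount(pp1)=4>1 -> COPY to pp3. 4 ppages; refcounts: pp0:3 pp1:3 pp2:1 pp3:1
Op 7: write(P0, v1, 143). refcount(pp3)=1 -> write in place. 4 ppages; refcounts: pp0:3 pp1:3 pp2:1 pp3:1
Op 8: read(P0, v1) -> 143. No state change.
Op 9: write(P1, v1, 136). refcount(pp1)=3>1 -> COPY to pp4. 5 ppages; refcounts: pp0:3 pp1:2 pp2:1 pp3:1 pp4:1

yes no yes no yes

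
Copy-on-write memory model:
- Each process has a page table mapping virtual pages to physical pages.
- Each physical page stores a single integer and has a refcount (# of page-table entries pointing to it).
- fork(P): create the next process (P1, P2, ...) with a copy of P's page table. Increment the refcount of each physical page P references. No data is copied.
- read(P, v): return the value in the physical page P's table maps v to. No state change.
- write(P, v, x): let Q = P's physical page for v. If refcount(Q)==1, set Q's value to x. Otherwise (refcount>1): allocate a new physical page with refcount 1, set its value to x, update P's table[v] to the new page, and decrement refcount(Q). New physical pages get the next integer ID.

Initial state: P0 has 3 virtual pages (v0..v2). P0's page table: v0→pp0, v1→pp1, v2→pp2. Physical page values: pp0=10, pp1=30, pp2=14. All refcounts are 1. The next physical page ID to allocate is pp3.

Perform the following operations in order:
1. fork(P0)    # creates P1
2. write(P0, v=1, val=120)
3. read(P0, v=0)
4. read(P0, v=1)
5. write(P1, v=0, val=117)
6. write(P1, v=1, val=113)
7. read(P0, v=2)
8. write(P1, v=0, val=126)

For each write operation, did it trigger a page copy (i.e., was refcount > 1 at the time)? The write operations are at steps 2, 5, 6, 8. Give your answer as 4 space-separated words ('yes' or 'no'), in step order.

Op 1: fork(P0) -> P1. 3 ppages; refcounts: pp0:2 pp1:2 pp2:2
Op 2: write(P0, v1, 120). refcount(pp1)=2>1 -> COPY to pp3. 4 ppages; refcounts: pp0:2 pp1:1 pp2:2 pp3:1
Op 3: read(P0, v0) -> 10. No state change.
Op 4: read(P0, v1) -> 120. No state change.
Op 5: write(P1, v0, 117). refcount(pp0)=2>1 -> COPY to pp4. 5 ppages; refcounts: pp0:1 pp1:1 pp2:2 pp3:1 pp4:1
Op 6: write(P1, v1, 113). refcount(pp1)=1 -> write in place. 5 ppages; refcounts: pp0:1 pp1:1 pp2:2 pp3:1 pp4:1
Op 7: read(P0, v2) -> 14. No state change.
Op 8: write(P1, v0, 126). refcount(pp4)=1 -> write in place. 5 ppages; refcounts: pp0:1 pp1:1 pp2:2 pp3:1 pp4:1

yes yes no no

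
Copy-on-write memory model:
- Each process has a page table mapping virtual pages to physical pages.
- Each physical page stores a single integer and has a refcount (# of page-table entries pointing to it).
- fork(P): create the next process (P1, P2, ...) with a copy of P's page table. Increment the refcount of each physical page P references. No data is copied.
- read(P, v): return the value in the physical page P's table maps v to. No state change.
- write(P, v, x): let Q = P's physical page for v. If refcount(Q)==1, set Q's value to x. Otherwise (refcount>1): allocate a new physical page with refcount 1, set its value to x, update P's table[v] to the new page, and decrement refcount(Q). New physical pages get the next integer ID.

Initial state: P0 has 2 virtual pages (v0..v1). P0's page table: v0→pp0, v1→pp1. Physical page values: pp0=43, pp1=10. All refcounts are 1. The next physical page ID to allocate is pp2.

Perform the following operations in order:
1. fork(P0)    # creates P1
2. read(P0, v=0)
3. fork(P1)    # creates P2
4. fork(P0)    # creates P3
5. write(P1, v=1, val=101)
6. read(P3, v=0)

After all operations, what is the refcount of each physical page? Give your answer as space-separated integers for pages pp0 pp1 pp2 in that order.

Op 1: fork(P0) -> P1. 2 ppages; refcounts: pp0:2 pp1:2
Op 2: read(P0, v0) -> 43. No state change.
Op 3: fork(P1) -> P2. 2 ppages; refcounts: pp0:3 pp1:3
Op 4: fork(P0) -> P3. 2 ppages; refcounts: pp0:4 pp1:4
Op 5: write(P1, v1, 101). refcount(pp1)=4>1 -> COPY to pp2. 3 ppages; refcounts: pp0:4 pp1:3 pp2:1
Op 6: read(P3, v0) -> 43. No state change.

Answer: 4 3 1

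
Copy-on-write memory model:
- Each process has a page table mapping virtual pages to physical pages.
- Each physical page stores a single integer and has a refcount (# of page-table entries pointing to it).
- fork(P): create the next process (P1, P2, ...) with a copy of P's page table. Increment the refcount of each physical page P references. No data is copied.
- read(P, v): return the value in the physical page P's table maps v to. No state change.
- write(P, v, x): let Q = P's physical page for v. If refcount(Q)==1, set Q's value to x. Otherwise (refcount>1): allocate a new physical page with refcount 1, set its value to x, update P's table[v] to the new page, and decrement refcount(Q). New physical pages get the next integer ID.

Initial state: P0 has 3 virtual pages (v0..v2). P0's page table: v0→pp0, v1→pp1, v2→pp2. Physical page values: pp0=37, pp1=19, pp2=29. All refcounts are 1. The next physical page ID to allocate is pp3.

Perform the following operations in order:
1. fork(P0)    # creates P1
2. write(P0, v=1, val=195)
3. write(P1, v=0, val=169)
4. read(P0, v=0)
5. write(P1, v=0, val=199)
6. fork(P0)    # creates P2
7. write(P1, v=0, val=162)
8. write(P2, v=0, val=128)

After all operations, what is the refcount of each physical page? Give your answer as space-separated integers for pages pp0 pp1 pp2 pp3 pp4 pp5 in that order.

Op 1: fork(P0) -> P1. 3 ppages; refcounts: pp0:2 pp1:2 pp2:2
Op 2: write(P0, v1, 195). refcount(pp1)=2>1 -> COPY to pp3. 4 ppages; refcounts: pp0:2 pp1:1 pp2:2 pp3:1
Op 3: write(P1, v0, 169). refcount(pp0)=2>1 -> COPY to pp4. 5 ppages; refcounts: pp0:1 pp1:1 pp2:2 pp3:1 pp4:1
Op 4: read(P0, v0) -> 37. No state change.
Op 5: write(P1, v0, 199). refcount(pp4)=1 -> write in place. 5 ppages; refcounts: pp0:1 pp1:1 pp2:2 pp3:1 pp4:1
Op 6: fork(P0) -> P2. 5 ppages; refcounts: pp0:2 pp1:1 pp2:3 pp3:2 pp4:1
Op 7: write(P1, v0, 162). refcount(pp4)=1 -> write in place. 5 ppages; refcounts: pp0:2 pp1:1 pp2:3 pp3:2 pp4:1
Op 8: write(P2, v0, 128). refcount(pp0)=2>1 -> COPY to pp5. 6 ppages; refcounts: pp0:1 pp1:1 pp2:3 pp3:2 pp4:1 pp5:1

Answer: 1 1 3 2 1 1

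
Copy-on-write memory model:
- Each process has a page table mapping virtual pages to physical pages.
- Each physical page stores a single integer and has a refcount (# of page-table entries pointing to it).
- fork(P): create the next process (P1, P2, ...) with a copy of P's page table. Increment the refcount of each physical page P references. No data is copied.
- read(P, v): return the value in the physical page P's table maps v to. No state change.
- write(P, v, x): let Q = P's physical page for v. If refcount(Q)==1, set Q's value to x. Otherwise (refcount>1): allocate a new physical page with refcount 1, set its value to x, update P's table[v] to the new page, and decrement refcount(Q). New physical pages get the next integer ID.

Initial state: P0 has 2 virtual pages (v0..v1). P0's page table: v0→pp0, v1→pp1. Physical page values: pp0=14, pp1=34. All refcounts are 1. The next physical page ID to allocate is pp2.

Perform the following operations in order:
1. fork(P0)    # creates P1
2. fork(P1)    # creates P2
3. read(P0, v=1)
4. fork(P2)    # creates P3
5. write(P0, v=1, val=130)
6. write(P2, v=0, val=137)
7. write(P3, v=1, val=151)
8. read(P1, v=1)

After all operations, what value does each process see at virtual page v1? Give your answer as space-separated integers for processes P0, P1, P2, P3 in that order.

Op 1: fork(P0) -> P1. 2 ppages; refcounts: pp0:2 pp1:2
Op 2: fork(P1) -> P2. 2 ppages; refcounts: pp0:3 pp1:3
Op 3: read(P0, v1) -> 34. No state change.
Op 4: fork(P2) -> P3. 2 ppages; refcounts: pp0:4 pp1:4
Op 5: write(P0, v1, 130). refcount(pp1)=4>1 -> COPY to pp2. 3 ppages; refcounts: pp0:4 pp1:3 pp2:1
Op 6: write(P2, v0, 137). refcount(pp0)=4>1 -> COPY to pp3. 4 ppages; refcounts: pp0:3 pp1:3 pp2:1 pp3:1
Op 7: write(P3, v1, 151). refcount(pp1)=3>1 -> COPY to pp4. 5 ppages; refcounts: pp0:3 pp1:2 pp2:1 pp3:1 pp4:1
Op 8: read(P1, v1) -> 34. No state change.
P0: v1 -> pp2 = 130
P1: v1 -> pp1 = 34
P2: v1 -> pp1 = 34
P3: v1 -> pp4 = 151

Answer: 130 34 34 151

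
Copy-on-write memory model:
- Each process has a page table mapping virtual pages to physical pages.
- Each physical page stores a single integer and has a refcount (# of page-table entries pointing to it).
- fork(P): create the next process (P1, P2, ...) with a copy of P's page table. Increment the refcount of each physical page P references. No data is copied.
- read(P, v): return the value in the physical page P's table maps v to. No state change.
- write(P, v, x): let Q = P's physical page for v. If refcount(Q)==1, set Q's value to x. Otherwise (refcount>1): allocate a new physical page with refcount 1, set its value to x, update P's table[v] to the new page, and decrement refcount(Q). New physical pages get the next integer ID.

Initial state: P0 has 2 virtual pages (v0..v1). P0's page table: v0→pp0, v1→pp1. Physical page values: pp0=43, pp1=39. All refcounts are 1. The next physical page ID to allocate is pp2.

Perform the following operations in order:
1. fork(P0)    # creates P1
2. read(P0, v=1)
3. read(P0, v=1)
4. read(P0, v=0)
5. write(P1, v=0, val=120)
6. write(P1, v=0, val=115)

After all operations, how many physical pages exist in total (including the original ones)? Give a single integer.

Answer: 3

Derivation:
Op 1: fork(P0) -> P1. 2 ppages; refcounts: pp0:2 pp1:2
Op 2: read(P0, v1) -> 39. No state change.
Op 3: read(P0, v1) -> 39. No state change.
Op 4: read(P0, v0) -> 43. No state change.
Op 5: write(P1, v0, 120). refcount(pp0)=2>1 -> COPY to pp2. 3 ppages; refcounts: pp0:1 pp1:2 pp2:1
Op 6: write(P1, v0, 115). refcount(pp2)=1 -> write in place. 3 ppages; refcounts: pp0:1 pp1:2 pp2:1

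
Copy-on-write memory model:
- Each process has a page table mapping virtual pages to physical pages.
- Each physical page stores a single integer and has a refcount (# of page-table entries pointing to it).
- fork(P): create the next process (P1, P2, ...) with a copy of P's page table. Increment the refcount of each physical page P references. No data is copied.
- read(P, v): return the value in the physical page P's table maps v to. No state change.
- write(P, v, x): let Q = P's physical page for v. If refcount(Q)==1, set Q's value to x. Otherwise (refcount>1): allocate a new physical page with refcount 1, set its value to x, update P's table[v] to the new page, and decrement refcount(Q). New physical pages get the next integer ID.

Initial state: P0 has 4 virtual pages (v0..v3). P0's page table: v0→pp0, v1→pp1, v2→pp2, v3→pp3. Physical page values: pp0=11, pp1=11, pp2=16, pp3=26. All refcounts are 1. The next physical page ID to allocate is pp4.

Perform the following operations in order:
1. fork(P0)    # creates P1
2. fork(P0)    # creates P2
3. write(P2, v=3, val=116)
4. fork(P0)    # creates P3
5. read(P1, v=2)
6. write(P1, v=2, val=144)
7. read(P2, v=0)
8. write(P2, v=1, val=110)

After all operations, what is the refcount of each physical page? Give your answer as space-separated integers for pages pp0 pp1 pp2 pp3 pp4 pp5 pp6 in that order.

Answer: 4 3 3 3 1 1 1

Derivation:
Op 1: fork(P0) -> P1. 4 ppages; refcounts: pp0:2 pp1:2 pp2:2 pp3:2
Op 2: fork(P0) -> P2. 4 ppages; refcounts: pp0:3 pp1:3 pp2:3 pp3:3
Op 3: write(P2, v3, 116). refcount(pp3)=3>1 -> COPY to pp4. 5 ppages; refcounts: pp0:3 pp1:3 pp2:3 pp3:2 pp4:1
Op 4: fork(P0) -> P3. 5 ppages; refcounts: pp0:4 pp1:4 pp2:4 pp3:3 pp4:1
Op 5: read(P1, v2) -> 16. No state change.
Op 6: write(P1, v2, 144). refcount(pp2)=4>1 -> COPY to pp5. 6 ppages; refcounts: pp0:4 pp1:4 pp2:3 pp3:3 pp4:1 pp5:1
Op 7: read(P2, v0) -> 11. No state change.
Op 8: write(P2, v1, 110). refcount(pp1)=4>1 -> COPY to pp6. 7 ppages; refcounts: pp0:4 pp1:3 pp2:3 pp3:3 pp4:1 pp5:1 pp6:1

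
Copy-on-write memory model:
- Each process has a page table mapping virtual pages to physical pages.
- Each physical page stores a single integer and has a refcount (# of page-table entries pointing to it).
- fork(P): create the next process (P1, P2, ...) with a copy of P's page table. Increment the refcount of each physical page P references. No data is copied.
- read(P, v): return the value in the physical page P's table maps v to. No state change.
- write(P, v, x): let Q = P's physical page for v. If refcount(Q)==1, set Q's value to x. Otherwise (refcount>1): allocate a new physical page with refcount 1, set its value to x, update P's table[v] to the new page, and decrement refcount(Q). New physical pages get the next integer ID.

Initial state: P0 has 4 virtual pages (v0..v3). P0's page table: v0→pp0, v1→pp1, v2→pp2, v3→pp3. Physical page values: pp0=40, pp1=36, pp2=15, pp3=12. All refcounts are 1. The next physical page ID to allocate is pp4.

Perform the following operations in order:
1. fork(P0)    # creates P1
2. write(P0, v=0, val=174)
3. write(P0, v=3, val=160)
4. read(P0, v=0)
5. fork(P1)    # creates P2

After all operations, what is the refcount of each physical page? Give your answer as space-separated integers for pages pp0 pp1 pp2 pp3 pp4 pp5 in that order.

Answer: 2 3 3 2 1 1

Derivation:
Op 1: fork(P0) -> P1. 4 ppages; refcounts: pp0:2 pp1:2 pp2:2 pp3:2
Op 2: write(P0, v0, 174). refcount(pp0)=2>1 -> COPY to pp4. 5 ppages; refcounts: pp0:1 pp1:2 pp2:2 pp3:2 pp4:1
Op 3: write(P0, v3, 160). refcount(pp3)=2>1 -> COPY to pp5. 6 ppages; refcounts: pp0:1 pp1:2 pp2:2 pp3:1 pp4:1 pp5:1
Op 4: read(P0, v0) -> 174. No state change.
Op 5: fork(P1) -> P2. 6 ppages; refcounts: pp0:2 pp1:3 pp2:3 pp3:2 pp4:1 pp5:1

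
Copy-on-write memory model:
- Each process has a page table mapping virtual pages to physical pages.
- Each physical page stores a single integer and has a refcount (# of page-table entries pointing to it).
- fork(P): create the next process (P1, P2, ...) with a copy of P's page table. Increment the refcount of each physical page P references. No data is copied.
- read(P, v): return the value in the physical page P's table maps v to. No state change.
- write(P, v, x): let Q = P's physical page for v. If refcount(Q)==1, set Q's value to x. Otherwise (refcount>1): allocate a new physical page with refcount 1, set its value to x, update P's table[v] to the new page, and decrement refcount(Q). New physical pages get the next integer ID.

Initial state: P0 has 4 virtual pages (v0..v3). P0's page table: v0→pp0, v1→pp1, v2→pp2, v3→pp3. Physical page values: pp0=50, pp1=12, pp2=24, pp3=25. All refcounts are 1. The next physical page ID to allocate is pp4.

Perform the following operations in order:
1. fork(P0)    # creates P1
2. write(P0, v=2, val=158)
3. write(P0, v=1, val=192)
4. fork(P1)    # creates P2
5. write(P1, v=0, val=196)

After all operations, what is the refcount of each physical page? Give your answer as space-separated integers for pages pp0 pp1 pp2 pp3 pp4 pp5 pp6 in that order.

Op 1: fork(P0) -> P1. 4 ppages; refcounts: pp0:2 pp1:2 pp2:2 pp3:2
Op 2: write(P0, v2, 158). refcount(pp2)=2>1 -> COPY to pp4. 5 ppages; refcounts: pp0:2 pp1:2 pp2:1 pp3:2 pp4:1
Op 3: write(P0, v1, 192). refcount(pp1)=2>1 -> COPY to pp5. 6 ppages; refcounts: pp0:2 pp1:1 pp2:1 pp3:2 pp4:1 pp5:1
Op 4: fork(P1) -> P2. 6 ppages; refcounts: pp0:3 pp1:2 pp2:2 pp3:3 pp4:1 pp5:1
Op 5: write(P1, v0, 196). refcount(pp0)=3>1 -> COPY to pp6. 7 ppages; refcounts: pp0:2 pp1:2 pp2:2 pp3:3 pp4:1 pp5:1 pp6:1

Answer: 2 2 2 3 1 1 1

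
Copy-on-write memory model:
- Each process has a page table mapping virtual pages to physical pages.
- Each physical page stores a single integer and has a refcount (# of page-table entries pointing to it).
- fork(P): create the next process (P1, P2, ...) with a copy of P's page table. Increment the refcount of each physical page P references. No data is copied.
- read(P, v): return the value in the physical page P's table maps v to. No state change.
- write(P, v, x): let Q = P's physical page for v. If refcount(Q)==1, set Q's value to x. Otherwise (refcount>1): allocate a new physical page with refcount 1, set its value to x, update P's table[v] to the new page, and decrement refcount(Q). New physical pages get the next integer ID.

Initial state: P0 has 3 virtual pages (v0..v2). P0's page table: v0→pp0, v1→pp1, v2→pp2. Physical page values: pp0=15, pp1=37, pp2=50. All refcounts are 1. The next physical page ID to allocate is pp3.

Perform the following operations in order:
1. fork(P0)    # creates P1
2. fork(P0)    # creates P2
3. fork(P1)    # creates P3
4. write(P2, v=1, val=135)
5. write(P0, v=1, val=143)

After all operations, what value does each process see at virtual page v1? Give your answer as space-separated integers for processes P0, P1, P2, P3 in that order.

Op 1: fork(P0) -> P1. 3 ppages; refcounts: pp0:2 pp1:2 pp2:2
Op 2: fork(P0) -> P2. 3 ppages; refcounts: pp0:3 pp1:3 pp2:3
Op 3: fork(P1) -> P3. 3 ppages; refcounts: pp0:4 pp1:4 pp2:4
Op 4: write(P2, v1, 135). refcount(pp1)=4>1 -> COPY to pp3. 4 ppages; refcounts: pp0:4 pp1:3 pp2:4 pp3:1
Op 5: write(P0, v1, 143). refcount(pp1)=3>1 -> COPY to pp4. 5 ppages; refcounts: pp0:4 pp1:2 pp2:4 pp3:1 pp4:1
P0: v1 -> pp4 = 143
P1: v1 -> pp1 = 37
P2: v1 -> pp3 = 135
P3: v1 -> pp1 = 37

Answer: 143 37 135 37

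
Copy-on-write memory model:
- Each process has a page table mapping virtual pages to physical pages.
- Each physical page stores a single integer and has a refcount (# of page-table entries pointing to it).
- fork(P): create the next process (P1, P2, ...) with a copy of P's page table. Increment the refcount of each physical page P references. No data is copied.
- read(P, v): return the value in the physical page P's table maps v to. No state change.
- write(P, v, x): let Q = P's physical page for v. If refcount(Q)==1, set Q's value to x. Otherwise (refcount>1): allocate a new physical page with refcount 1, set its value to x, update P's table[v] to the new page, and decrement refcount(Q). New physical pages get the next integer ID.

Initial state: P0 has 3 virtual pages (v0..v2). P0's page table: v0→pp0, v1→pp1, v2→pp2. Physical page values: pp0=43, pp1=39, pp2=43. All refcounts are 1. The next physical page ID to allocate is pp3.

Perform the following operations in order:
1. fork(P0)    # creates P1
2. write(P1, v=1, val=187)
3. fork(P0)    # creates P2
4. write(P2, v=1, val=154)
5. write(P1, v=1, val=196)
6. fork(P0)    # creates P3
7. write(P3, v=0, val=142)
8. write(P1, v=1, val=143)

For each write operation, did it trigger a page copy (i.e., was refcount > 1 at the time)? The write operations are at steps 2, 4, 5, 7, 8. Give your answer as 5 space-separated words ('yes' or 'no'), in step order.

Op 1: fork(P0) -> P1. 3 ppages; refcounts: pp0:2 pp1:2 pp2:2
Op 2: write(P1, v1, 187). refcount(pp1)=2>1 -> COPY to pp3. 4 ppages; refcounts: pp0:2 pp1:1 pp2:2 pp3:1
Op 3: fork(P0) -> P2. 4 ppages; refcounts: pp0:3 pp1:2 pp2:3 pp3:1
Op 4: write(P2, v1, 154). refcount(pp1)=2>1 -> COPY to pp4. 5 ppages; refcounts: pp0:3 pp1:1 pp2:3 pp3:1 pp4:1
Op 5: write(P1, v1, 196). refcount(pp3)=1 -> write in place. 5 ppages; refcounts: pp0:3 pp1:1 pp2:3 pp3:1 pp4:1
Op 6: fork(P0) -> P3. 5 ppages; refcounts: pp0:4 pp1:2 pp2:4 pp3:1 pp4:1
Op 7: write(P3, v0, 142). refcount(pp0)=4>1 -> COPY to pp5. 6 ppages; refcounts: pp0:3 pp1:2 pp2:4 pp3:1 pp4:1 pp5:1
Op 8: write(P1, v1, 143). refcount(pp3)=1 -> write in place. 6 ppages; refcounts: pp0:3 pp1:2 pp2:4 pp3:1 pp4:1 pp5:1

yes yes no yes no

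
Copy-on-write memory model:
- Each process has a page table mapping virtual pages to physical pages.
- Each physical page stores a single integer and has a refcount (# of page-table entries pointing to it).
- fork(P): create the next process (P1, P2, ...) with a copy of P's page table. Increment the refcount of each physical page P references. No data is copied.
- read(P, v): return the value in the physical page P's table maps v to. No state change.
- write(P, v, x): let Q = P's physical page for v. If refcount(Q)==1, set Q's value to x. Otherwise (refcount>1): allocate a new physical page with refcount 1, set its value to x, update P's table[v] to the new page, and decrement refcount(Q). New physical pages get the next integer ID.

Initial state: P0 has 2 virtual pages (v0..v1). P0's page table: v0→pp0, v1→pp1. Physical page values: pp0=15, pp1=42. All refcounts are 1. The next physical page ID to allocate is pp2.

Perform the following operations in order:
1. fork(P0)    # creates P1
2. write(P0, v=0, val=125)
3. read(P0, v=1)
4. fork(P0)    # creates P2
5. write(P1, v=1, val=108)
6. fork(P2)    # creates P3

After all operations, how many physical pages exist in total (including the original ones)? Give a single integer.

Answer: 4

Derivation:
Op 1: fork(P0) -> P1. 2 ppages; refcounts: pp0:2 pp1:2
Op 2: write(P0, v0, 125). refcount(pp0)=2>1 -> COPY to pp2. 3 ppages; refcounts: pp0:1 pp1:2 pp2:1
Op 3: read(P0, v1) -> 42. No state change.
Op 4: fork(P0) -> P2. 3 ppages; refcounts: pp0:1 pp1:3 pp2:2
Op 5: write(P1, v1, 108). refcount(pp1)=3>1 -> COPY to pp3. 4 ppages; refcounts: pp0:1 pp1:2 pp2:2 pp3:1
Op 6: fork(P2) -> P3. 4 ppages; refcounts: pp0:1 pp1:3 pp2:3 pp3:1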